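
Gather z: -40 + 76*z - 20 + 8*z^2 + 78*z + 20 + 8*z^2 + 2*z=16*z^2 + 156*z - 40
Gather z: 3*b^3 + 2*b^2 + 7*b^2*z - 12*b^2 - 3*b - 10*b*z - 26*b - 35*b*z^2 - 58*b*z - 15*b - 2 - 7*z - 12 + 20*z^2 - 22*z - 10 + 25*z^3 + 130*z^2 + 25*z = 3*b^3 - 10*b^2 - 44*b + 25*z^3 + z^2*(150 - 35*b) + z*(7*b^2 - 68*b - 4) - 24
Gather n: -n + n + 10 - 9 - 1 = 0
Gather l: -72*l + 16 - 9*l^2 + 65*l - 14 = -9*l^2 - 7*l + 2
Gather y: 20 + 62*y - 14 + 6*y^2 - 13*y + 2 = 6*y^2 + 49*y + 8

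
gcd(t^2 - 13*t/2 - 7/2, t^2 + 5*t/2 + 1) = t + 1/2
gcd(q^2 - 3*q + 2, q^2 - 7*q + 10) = q - 2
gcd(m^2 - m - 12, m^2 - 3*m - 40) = 1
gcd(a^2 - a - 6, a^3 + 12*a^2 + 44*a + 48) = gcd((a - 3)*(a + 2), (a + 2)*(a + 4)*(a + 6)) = a + 2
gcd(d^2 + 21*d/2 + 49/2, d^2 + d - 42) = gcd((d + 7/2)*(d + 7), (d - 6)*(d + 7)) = d + 7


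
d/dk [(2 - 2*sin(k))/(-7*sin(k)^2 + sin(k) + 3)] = 2*(-7*sin(k)^2 + 14*sin(k) - 4)*cos(k)/(-7*sin(k)^2 + sin(k) + 3)^2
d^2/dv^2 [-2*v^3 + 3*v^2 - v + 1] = 6 - 12*v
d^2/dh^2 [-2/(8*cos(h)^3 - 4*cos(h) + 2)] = 2*((18*sin(h)^2 - 5)*(cos(h) + cos(3*h) + 1)*cos(h) - 4*(6*cos(h)^2 - 1)^2*sin(h)^2)/(cos(h) + cos(3*h) + 1)^3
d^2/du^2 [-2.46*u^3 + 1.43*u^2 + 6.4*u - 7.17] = 2.86 - 14.76*u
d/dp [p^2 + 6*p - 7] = 2*p + 6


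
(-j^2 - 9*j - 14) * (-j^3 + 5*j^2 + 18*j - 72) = j^5 + 4*j^4 - 49*j^3 - 160*j^2 + 396*j + 1008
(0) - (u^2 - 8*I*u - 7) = -u^2 + 8*I*u + 7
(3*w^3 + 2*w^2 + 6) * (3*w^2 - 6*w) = 9*w^5 - 12*w^4 - 12*w^3 + 18*w^2 - 36*w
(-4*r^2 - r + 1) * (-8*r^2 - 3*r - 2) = 32*r^4 + 20*r^3 + 3*r^2 - r - 2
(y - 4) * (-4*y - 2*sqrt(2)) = -4*y^2 - 2*sqrt(2)*y + 16*y + 8*sqrt(2)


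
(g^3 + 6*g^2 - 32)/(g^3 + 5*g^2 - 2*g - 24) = (g + 4)/(g + 3)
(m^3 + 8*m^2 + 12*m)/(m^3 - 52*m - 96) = m/(m - 8)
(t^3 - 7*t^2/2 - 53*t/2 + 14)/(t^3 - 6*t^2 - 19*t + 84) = (t - 1/2)/(t - 3)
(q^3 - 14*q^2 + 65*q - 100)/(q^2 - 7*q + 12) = (q^2 - 10*q + 25)/(q - 3)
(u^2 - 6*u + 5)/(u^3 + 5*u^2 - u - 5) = (u - 5)/(u^2 + 6*u + 5)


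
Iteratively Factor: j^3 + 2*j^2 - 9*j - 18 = (j + 3)*(j^2 - j - 6) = (j + 2)*(j + 3)*(j - 3)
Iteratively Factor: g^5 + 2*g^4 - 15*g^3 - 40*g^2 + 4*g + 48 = (g + 2)*(g^4 - 15*g^2 - 10*g + 24) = (g - 1)*(g + 2)*(g^3 + g^2 - 14*g - 24) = (g - 4)*(g - 1)*(g + 2)*(g^2 + 5*g + 6) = (g - 4)*(g - 1)*(g + 2)*(g + 3)*(g + 2)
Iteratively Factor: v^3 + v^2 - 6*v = (v - 2)*(v^2 + 3*v) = v*(v - 2)*(v + 3)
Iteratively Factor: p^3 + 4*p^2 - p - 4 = (p + 4)*(p^2 - 1) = (p - 1)*(p + 4)*(p + 1)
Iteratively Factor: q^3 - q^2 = (q)*(q^2 - q) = q*(q - 1)*(q)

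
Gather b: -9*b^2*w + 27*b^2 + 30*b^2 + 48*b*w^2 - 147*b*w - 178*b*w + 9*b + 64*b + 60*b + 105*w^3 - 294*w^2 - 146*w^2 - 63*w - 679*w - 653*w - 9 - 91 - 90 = b^2*(57 - 9*w) + b*(48*w^2 - 325*w + 133) + 105*w^3 - 440*w^2 - 1395*w - 190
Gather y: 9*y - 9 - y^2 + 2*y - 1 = -y^2 + 11*y - 10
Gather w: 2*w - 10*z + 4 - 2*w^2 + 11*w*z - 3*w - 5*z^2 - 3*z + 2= -2*w^2 + w*(11*z - 1) - 5*z^2 - 13*z + 6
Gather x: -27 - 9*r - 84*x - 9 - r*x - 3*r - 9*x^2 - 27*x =-12*r - 9*x^2 + x*(-r - 111) - 36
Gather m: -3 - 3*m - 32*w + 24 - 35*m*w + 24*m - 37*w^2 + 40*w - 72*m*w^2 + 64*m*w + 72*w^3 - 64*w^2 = m*(-72*w^2 + 29*w + 21) + 72*w^3 - 101*w^2 + 8*w + 21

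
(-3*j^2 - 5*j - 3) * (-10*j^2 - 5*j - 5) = 30*j^4 + 65*j^3 + 70*j^2 + 40*j + 15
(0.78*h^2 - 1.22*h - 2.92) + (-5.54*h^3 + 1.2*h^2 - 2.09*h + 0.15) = -5.54*h^3 + 1.98*h^2 - 3.31*h - 2.77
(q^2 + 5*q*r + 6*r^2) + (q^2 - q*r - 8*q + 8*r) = 2*q^2 + 4*q*r - 8*q + 6*r^2 + 8*r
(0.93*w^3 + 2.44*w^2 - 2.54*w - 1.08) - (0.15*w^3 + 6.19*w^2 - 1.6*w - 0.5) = 0.78*w^3 - 3.75*w^2 - 0.94*w - 0.58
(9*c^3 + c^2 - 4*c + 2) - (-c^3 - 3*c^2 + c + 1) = 10*c^3 + 4*c^2 - 5*c + 1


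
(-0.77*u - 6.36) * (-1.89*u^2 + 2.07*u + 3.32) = 1.4553*u^3 + 10.4265*u^2 - 15.7216*u - 21.1152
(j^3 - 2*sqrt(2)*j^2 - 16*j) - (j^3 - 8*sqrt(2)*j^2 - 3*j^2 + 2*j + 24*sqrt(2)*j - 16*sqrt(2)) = 3*j^2 + 6*sqrt(2)*j^2 - 24*sqrt(2)*j - 18*j + 16*sqrt(2)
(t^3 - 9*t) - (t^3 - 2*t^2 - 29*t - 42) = 2*t^2 + 20*t + 42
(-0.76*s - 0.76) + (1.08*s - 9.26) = 0.32*s - 10.02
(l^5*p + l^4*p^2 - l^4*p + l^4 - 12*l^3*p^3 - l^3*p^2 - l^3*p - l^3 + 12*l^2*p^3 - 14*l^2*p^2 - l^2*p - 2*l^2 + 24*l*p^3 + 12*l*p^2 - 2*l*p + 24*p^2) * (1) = l^5*p + l^4*p^2 - l^4*p + l^4 - 12*l^3*p^3 - l^3*p^2 - l^3*p - l^3 + 12*l^2*p^3 - 14*l^2*p^2 - l^2*p - 2*l^2 + 24*l*p^3 + 12*l*p^2 - 2*l*p + 24*p^2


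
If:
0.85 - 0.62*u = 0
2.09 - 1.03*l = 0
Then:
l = 2.03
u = 1.37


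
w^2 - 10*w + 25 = (w - 5)^2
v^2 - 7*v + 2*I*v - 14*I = (v - 7)*(v + 2*I)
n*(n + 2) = n^2 + 2*n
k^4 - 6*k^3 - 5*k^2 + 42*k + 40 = (k - 5)*(k - 4)*(k + 1)*(k + 2)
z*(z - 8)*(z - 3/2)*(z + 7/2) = z^4 - 6*z^3 - 85*z^2/4 + 42*z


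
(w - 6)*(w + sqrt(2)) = w^2 - 6*w + sqrt(2)*w - 6*sqrt(2)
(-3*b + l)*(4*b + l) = -12*b^2 + b*l + l^2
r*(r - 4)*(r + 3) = r^3 - r^2 - 12*r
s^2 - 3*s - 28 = (s - 7)*(s + 4)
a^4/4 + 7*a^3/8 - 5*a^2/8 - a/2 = a*(a/4 + 1)*(a - 1)*(a + 1/2)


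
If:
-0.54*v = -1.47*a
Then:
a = 0.36734693877551*v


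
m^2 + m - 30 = (m - 5)*(m + 6)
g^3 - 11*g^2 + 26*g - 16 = (g - 8)*(g - 2)*(g - 1)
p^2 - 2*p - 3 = (p - 3)*(p + 1)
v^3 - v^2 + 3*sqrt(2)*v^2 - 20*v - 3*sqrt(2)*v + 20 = (v - 1)*(v - 2*sqrt(2))*(v + 5*sqrt(2))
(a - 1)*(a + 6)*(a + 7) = a^3 + 12*a^2 + 29*a - 42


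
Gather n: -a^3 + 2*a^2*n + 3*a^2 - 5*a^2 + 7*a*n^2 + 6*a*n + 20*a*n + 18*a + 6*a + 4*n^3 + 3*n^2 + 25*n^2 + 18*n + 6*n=-a^3 - 2*a^2 + 24*a + 4*n^3 + n^2*(7*a + 28) + n*(2*a^2 + 26*a + 24)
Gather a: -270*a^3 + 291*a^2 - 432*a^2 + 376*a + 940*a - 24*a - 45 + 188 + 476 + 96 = -270*a^3 - 141*a^2 + 1292*a + 715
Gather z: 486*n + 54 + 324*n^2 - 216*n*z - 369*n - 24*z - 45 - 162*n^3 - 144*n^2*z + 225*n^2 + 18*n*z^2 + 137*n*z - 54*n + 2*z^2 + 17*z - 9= -162*n^3 + 549*n^2 + 63*n + z^2*(18*n + 2) + z*(-144*n^2 - 79*n - 7)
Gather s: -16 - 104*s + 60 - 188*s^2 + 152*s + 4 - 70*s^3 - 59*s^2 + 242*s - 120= -70*s^3 - 247*s^2 + 290*s - 72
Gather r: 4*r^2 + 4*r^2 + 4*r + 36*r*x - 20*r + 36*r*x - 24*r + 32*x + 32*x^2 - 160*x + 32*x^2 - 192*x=8*r^2 + r*(72*x - 40) + 64*x^2 - 320*x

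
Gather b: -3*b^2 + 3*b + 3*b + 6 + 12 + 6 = -3*b^2 + 6*b + 24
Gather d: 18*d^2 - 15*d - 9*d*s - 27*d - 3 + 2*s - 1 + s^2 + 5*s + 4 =18*d^2 + d*(-9*s - 42) + s^2 + 7*s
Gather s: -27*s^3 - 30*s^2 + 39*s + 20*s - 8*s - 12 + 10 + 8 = -27*s^3 - 30*s^2 + 51*s + 6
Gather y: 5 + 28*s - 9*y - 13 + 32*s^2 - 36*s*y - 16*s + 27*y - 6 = 32*s^2 + 12*s + y*(18 - 36*s) - 14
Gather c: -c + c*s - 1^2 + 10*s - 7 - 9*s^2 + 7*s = c*(s - 1) - 9*s^2 + 17*s - 8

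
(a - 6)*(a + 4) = a^2 - 2*a - 24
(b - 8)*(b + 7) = b^2 - b - 56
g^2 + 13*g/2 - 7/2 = (g - 1/2)*(g + 7)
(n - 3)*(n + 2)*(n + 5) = n^3 + 4*n^2 - 11*n - 30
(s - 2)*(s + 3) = s^2 + s - 6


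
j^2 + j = j*(j + 1)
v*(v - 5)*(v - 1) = v^3 - 6*v^2 + 5*v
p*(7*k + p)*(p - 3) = 7*k*p^2 - 21*k*p + p^3 - 3*p^2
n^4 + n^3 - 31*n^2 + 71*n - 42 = (n - 3)*(n - 2)*(n - 1)*(n + 7)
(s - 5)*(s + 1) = s^2 - 4*s - 5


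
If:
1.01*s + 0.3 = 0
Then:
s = -0.30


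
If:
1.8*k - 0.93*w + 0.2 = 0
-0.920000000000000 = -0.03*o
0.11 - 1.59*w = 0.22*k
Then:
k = -0.07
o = 30.67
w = 0.08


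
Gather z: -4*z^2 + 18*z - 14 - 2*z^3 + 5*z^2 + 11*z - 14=-2*z^3 + z^2 + 29*z - 28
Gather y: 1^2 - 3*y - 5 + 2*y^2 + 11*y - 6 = 2*y^2 + 8*y - 10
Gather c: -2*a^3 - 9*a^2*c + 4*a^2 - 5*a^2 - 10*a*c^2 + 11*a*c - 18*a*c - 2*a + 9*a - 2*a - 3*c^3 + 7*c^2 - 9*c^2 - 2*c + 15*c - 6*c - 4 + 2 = -2*a^3 - a^2 + 5*a - 3*c^3 + c^2*(-10*a - 2) + c*(-9*a^2 - 7*a + 7) - 2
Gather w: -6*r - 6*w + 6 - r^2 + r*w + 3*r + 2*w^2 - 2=-r^2 - 3*r + 2*w^2 + w*(r - 6) + 4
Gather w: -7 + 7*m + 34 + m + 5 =8*m + 32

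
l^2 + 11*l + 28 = (l + 4)*(l + 7)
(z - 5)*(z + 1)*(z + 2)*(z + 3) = z^4 + z^3 - 19*z^2 - 49*z - 30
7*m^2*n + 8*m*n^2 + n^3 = n*(m + n)*(7*m + n)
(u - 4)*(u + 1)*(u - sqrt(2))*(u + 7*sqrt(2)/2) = u^4 - 3*u^3 + 5*sqrt(2)*u^3/2 - 11*u^2 - 15*sqrt(2)*u^2/2 - 10*sqrt(2)*u + 21*u + 28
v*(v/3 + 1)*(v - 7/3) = v^3/3 + 2*v^2/9 - 7*v/3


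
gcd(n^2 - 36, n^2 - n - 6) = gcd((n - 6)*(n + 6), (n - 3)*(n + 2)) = 1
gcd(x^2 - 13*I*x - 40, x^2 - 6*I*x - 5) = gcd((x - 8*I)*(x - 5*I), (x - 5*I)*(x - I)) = x - 5*I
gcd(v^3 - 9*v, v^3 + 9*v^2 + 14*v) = v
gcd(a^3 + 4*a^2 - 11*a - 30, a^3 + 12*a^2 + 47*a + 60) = a + 5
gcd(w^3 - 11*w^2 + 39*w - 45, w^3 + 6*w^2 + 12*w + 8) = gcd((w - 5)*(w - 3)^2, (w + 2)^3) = 1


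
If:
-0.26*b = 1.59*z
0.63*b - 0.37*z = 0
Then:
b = 0.00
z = 0.00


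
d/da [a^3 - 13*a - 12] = 3*a^2 - 13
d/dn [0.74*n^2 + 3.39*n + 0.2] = 1.48*n + 3.39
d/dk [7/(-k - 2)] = 7/(k + 2)^2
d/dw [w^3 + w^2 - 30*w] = 3*w^2 + 2*w - 30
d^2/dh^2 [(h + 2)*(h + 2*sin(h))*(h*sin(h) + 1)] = -h^3*sin(h) - 2*h^2*sin(h) + 6*h^2*cos(h) + 4*h^2*cos(2*h) + 4*h*sin(h) + 8*sqrt(2)*h*sin(2*h + pi/4) + 8*h*cos(h) + 8*sin(2*h) + 4*cos(h) - 2*cos(2*h) + 4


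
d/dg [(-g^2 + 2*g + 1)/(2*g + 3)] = 2*(-g^2 - 3*g + 2)/(4*g^2 + 12*g + 9)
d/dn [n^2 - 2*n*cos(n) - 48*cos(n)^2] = 2*n*sin(n) + 2*n + 48*sin(2*n) - 2*cos(n)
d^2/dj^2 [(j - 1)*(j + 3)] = 2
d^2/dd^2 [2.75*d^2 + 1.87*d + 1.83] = 5.50000000000000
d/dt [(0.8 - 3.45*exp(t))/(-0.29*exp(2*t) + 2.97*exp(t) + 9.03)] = (-1.0005*exp(2*t) + 0.464*exp(t) - 33.5295)*exp(t)/(0.0841*exp(4*t) - 1.7226*exp(3*t) + 3.5835*exp(2*t) + 53.6382*exp(t) + 81.5409)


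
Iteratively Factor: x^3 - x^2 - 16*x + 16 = (x - 4)*(x^2 + 3*x - 4) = (x - 4)*(x - 1)*(x + 4)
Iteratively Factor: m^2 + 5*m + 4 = (m + 1)*(m + 4)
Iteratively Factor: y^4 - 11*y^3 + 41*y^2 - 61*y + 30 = (y - 3)*(y^3 - 8*y^2 + 17*y - 10) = (y - 5)*(y - 3)*(y^2 - 3*y + 2) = (y - 5)*(y - 3)*(y - 1)*(y - 2)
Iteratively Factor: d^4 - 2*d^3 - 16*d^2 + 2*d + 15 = (d + 1)*(d^3 - 3*d^2 - 13*d + 15) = (d - 1)*(d + 1)*(d^2 - 2*d - 15) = (d - 1)*(d + 1)*(d + 3)*(d - 5)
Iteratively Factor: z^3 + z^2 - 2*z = (z)*(z^2 + z - 2) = z*(z + 2)*(z - 1)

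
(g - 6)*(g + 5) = g^2 - g - 30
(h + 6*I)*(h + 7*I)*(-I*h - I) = -I*h^3 + 13*h^2 - I*h^2 + 13*h + 42*I*h + 42*I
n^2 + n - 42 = (n - 6)*(n + 7)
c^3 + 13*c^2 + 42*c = c*(c + 6)*(c + 7)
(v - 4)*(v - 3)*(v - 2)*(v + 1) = v^4 - 8*v^3 + 17*v^2 + 2*v - 24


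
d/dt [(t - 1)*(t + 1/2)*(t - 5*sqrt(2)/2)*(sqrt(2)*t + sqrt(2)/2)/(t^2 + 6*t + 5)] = sqrt(2)*(2*t + 1)*(-2*(t - 1)*(t + 3)*(2*t + 1)*(2*t - 5*sqrt(2)) + 2*(t - 1)*(6*t - 10*sqrt(2) + 1)*(t^2 + 6*t + 5) + (2*t + 1)*(2*t - 5*sqrt(2))*(t^2 + 6*t + 5))/(8*(t^2 + 6*t + 5)^2)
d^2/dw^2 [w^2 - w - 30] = 2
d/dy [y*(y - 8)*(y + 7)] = 3*y^2 - 2*y - 56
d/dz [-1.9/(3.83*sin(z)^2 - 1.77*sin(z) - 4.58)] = (14.554*sin(z) - 3.363)*cos(z)/(-3.83*sin(z)^2 + 1.77*sin(z) + 4.58)^2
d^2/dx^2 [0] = 0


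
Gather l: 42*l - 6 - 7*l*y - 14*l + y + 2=l*(28 - 7*y) + y - 4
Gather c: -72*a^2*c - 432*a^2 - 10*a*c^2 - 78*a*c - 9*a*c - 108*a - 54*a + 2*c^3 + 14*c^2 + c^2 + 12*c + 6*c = -432*a^2 - 162*a + 2*c^3 + c^2*(15 - 10*a) + c*(-72*a^2 - 87*a + 18)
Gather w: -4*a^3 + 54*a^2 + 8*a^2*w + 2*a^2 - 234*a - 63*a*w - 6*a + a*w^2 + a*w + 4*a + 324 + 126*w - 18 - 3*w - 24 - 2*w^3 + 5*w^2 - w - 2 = -4*a^3 + 56*a^2 - 236*a - 2*w^3 + w^2*(a + 5) + w*(8*a^2 - 62*a + 122) + 280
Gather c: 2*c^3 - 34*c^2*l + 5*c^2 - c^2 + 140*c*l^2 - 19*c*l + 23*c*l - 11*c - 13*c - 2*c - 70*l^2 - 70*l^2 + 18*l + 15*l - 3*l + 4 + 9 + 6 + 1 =2*c^3 + c^2*(4 - 34*l) + c*(140*l^2 + 4*l - 26) - 140*l^2 + 30*l + 20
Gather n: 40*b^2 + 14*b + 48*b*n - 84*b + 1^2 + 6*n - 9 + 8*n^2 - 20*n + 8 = 40*b^2 - 70*b + 8*n^2 + n*(48*b - 14)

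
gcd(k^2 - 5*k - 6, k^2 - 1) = k + 1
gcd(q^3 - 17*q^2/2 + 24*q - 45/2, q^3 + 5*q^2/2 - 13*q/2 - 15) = q - 5/2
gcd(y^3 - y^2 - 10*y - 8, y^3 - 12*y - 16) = y^2 - 2*y - 8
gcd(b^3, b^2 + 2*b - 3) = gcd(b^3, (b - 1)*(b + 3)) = 1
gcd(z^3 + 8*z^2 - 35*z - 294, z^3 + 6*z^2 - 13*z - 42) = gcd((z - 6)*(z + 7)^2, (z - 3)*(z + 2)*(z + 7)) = z + 7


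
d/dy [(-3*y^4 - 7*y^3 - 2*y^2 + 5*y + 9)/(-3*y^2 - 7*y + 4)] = (18*y^5 + 84*y^4 + 50*y^3 - 55*y^2 + 38*y + 83)/(9*y^4 + 42*y^3 + 25*y^2 - 56*y + 16)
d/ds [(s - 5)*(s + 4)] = 2*s - 1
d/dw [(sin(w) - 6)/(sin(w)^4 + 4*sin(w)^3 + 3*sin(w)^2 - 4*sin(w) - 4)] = (-3*sin(w)^3 + 22*sin(w)^2 + 25*sin(w) - 14)/((sin(w) + 2)^3*cos(w)^3)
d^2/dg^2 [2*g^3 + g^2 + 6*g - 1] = 12*g + 2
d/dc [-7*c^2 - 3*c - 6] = -14*c - 3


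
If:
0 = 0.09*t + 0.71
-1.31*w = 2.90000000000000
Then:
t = -7.89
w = -2.21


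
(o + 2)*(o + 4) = o^2 + 6*o + 8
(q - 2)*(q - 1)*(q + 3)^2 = q^4 + 3*q^3 - 7*q^2 - 15*q + 18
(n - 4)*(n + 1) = n^2 - 3*n - 4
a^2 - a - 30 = (a - 6)*(a + 5)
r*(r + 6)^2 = r^3 + 12*r^2 + 36*r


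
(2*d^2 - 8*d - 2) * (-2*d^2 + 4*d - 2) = -4*d^4 + 24*d^3 - 32*d^2 + 8*d + 4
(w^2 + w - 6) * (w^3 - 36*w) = w^5 + w^4 - 42*w^3 - 36*w^2 + 216*w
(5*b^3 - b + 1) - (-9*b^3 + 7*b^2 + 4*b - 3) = 14*b^3 - 7*b^2 - 5*b + 4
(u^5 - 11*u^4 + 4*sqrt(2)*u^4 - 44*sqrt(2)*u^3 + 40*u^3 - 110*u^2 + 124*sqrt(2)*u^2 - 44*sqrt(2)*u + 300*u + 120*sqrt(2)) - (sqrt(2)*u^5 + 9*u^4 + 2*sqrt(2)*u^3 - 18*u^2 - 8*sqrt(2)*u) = -sqrt(2)*u^5 + u^5 - 20*u^4 + 4*sqrt(2)*u^4 - 46*sqrt(2)*u^3 + 40*u^3 - 92*u^2 + 124*sqrt(2)*u^2 - 36*sqrt(2)*u + 300*u + 120*sqrt(2)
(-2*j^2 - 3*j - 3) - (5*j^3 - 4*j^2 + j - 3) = -5*j^3 + 2*j^2 - 4*j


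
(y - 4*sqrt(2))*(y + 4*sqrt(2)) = y^2 - 32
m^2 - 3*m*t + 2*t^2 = (m - 2*t)*(m - t)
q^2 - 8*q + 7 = (q - 7)*(q - 1)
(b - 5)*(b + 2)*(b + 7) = b^3 + 4*b^2 - 31*b - 70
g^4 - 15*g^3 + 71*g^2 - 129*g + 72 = (g - 8)*(g - 3)^2*(g - 1)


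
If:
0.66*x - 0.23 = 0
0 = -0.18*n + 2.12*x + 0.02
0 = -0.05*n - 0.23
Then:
No Solution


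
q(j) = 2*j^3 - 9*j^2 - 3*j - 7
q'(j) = 6*j^2 - 18*j - 3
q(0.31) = -8.74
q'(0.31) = -8.00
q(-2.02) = -54.15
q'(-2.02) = 57.84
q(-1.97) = -51.31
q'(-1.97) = 55.75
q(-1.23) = -20.65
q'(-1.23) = 28.22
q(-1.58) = -32.62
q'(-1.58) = 40.42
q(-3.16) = -150.50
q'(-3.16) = 113.79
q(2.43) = -38.74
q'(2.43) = -11.31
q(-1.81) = -42.91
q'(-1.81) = 49.24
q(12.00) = 2117.00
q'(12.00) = 645.00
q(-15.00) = -8737.00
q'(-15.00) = 1617.00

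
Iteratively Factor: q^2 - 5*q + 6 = (q - 2)*(q - 3)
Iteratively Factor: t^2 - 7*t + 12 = (t - 4)*(t - 3)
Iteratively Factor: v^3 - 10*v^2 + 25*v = (v)*(v^2 - 10*v + 25) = v*(v - 5)*(v - 5)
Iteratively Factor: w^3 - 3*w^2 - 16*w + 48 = (w + 4)*(w^2 - 7*w + 12) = (w - 3)*(w + 4)*(w - 4)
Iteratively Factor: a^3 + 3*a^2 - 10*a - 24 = (a - 3)*(a^2 + 6*a + 8) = (a - 3)*(a + 2)*(a + 4)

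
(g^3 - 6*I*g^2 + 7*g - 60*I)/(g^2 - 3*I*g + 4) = (g^2 - 2*I*g + 15)/(g + I)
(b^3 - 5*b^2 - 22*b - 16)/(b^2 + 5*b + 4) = (b^2 - 6*b - 16)/(b + 4)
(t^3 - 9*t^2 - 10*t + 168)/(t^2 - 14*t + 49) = (t^2 - 2*t - 24)/(t - 7)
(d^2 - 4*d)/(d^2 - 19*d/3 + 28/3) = 3*d/(3*d - 7)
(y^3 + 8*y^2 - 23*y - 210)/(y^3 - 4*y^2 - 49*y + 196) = (y^2 + y - 30)/(y^2 - 11*y + 28)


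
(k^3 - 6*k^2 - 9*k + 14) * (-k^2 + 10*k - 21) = -k^5 + 16*k^4 - 72*k^3 + 22*k^2 + 329*k - 294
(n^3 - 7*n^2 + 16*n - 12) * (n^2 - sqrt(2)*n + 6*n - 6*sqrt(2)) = n^5 - sqrt(2)*n^4 - n^4 - 26*n^3 + sqrt(2)*n^3 + 26*sqrt(2)*n^2 + 84*n^2 - 84*sqrt(2)*n - 72*n + 72*sqrt(2)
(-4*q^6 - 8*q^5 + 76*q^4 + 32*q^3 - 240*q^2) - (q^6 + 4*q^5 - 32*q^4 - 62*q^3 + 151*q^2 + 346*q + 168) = -5*q^6 - 12*q^5 + 108*q^4 + 94*q^3 - 391*q^2 - 346*q - 168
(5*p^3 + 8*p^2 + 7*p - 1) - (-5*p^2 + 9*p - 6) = 5*p^3 + 13*p^2 - 2*p + 5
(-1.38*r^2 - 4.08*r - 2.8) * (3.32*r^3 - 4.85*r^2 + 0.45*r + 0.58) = -4.5816*r^5 - 6.8526*r^4 + 9.871*r^3 + 10.9436*r^2 - 3.6264*r - 1.624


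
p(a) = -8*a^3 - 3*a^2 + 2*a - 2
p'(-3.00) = -196.00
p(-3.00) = 181.00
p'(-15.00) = -5308.00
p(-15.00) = 26293.00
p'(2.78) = -200.16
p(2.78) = -191.50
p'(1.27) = -44.33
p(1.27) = -20.69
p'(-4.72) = -504.36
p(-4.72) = 762.96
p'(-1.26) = -28.54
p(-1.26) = 6.72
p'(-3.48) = -267.77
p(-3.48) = 291.86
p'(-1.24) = -27.46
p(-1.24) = 6.16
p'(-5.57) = -709.18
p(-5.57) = 1276.25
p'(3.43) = -300.94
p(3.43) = -353.26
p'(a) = -24*a^2 - 6*a + 2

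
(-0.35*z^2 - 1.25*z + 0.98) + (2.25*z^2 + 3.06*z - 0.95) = 1.9*z^2 + 1.81*z + 0.03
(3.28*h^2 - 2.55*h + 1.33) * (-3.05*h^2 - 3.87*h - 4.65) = -10.004*h^4 - 4.9161*h^3 - 9.44*h^2 + 6.7104*h - 6.1845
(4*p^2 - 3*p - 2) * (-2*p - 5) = -8*p^3 - 14*p^2 + 19*p + 10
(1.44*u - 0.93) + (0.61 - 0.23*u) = 1.21*u - 0.32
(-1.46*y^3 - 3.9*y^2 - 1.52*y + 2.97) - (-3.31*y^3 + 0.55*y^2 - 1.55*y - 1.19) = 1.85*y^3 - 4.45*y^2 + 0.03*y + 4.16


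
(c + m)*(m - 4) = c*m - 4*c + m^2 - 4*m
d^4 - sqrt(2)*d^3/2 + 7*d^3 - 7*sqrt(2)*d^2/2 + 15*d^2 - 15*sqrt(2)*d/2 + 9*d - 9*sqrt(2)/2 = (d + 1)*(d + 3)^2*(d - sqrt(2)/2)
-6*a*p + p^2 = p*(-6*a + p)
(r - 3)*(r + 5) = r^2 + 2*r - 15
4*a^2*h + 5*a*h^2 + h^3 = h*(a + h)*(4*a + h)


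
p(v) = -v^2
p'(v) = -2*v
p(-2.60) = -6.76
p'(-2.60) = 5.20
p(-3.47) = -12.04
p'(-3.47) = 6.94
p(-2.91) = -8.47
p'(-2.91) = 5.82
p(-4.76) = -22.66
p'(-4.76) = 9.52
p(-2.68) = -7.18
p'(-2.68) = 5.36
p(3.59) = -12.89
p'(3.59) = -7.18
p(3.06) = -9.36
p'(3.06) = -6.12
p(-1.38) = -1.90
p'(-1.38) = 2.76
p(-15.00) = -225.00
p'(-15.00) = 30.00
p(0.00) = 0.00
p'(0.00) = 0.00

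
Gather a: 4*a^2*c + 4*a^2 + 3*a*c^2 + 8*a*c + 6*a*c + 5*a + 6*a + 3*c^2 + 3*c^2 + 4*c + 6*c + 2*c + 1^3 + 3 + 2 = a^2*(4*c + 4) + a*(3*c^2 + 14*c + 11) + 6*c^2 + 12*c + 6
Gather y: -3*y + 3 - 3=-3*y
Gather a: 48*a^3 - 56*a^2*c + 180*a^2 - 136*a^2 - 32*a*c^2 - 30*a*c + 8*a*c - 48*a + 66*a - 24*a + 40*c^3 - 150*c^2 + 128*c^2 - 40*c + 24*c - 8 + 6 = 48*a^3 + a^2*(44 - 56*c) + a*(-32*c^2 - 22*c - 6) + 40*c^3 - 22*c^2 - 16*c - 2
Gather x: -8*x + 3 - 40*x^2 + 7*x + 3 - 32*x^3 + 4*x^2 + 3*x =-32*x^3 - 36*x^2 + 2*x + 6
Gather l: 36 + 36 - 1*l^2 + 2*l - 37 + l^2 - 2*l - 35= 0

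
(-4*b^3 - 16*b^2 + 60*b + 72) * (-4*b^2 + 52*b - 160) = 16*b^5 - 144*b^4 - 432*b^3 + 5392*b^2 - 5856*b - 11520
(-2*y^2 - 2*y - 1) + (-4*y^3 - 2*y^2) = -4*y^3 - 4*y^2 - 2*y - 1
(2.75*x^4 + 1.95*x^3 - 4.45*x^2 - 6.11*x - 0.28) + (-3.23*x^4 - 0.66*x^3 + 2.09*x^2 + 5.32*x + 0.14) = -0.48*x^4 + 1.29*x^3 - 2.36*x^2 - 0.79*x - 0.14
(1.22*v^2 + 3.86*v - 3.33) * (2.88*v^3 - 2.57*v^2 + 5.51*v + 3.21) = 3.5136*v^5 + 7.9814*v^4 - 12.7884*v^3 + 33.7429*v^2 - 5.9577*v - 10.6893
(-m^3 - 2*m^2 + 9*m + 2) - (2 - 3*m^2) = -m^3 + m^2 + 9*m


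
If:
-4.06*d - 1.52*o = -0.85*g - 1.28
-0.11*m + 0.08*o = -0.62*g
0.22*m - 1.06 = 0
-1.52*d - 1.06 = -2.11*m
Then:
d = 5.99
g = 2.62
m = 4.82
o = -13.69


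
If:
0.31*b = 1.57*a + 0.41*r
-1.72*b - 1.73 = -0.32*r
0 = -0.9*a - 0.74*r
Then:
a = -0.27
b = -0.94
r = 0.33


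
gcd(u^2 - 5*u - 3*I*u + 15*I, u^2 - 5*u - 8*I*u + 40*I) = u - 5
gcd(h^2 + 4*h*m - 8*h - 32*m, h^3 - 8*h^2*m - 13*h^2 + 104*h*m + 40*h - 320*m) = h - 8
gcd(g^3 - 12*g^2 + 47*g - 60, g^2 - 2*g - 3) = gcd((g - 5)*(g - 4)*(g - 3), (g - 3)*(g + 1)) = g - 3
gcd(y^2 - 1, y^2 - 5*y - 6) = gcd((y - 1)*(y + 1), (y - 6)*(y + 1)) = y + 1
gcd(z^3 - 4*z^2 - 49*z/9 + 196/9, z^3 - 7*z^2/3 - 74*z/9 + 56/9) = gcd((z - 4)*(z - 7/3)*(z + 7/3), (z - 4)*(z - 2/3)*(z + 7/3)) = z^2 - 5*z/3 - 28/3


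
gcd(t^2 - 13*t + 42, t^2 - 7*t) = t - 7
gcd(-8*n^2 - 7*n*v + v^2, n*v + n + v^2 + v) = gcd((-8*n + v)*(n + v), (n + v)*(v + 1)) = n + v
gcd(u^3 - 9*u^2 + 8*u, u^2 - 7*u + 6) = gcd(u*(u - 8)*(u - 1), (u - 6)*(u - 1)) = u - 1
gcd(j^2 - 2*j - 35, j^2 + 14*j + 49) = 1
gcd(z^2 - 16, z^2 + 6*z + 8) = z + 4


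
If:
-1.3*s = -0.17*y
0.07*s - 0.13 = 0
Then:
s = 1.86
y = 14.20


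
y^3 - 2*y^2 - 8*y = y*(y - 4)*(y + 2)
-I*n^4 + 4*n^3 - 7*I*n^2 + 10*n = n*(n - 2*I)*(n + 5*I)*(-I*n + 1)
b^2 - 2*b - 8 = (b - 4)*(b + 2)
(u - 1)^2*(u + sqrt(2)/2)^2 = u^4 - 2*u^3 + sqrt(2)*u^3 - 2*sqrt(2)*u^2 + 3*u^2/2 - u + sqrt(2)*u + 1/2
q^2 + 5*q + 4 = (q + 1)*(q + 4)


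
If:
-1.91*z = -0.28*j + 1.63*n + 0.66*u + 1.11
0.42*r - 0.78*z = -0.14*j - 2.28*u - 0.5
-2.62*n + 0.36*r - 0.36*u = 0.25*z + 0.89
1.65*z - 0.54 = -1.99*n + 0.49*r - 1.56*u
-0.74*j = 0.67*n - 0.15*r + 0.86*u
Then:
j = -0.40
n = -0.86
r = -3.43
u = 0.42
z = -0.05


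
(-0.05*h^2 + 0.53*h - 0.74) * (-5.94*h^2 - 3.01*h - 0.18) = 0.297*h^4 - 2.9977*h^3 + 2.8093*h^2 + 2.132*h + 0.1332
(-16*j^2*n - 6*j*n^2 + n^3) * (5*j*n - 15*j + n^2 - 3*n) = -80*j^3*n^2 + 240*j^3*n - 46*j^2*n^3 + 138*j^2*n^2 - j*n^4 + 3*j*n^3 + n^5 - 3*n^4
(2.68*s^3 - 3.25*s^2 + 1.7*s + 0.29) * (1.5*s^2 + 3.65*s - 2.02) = 4.02*s^5 + 4.907*s^4 - 14.7261*s^3 + 13.205*s^2 - 2.3755*s - 0.5858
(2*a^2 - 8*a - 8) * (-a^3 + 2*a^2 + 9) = -2*a^5 + 12*a^4 - 8*a^3 + 2*a^2 - 72*a - 72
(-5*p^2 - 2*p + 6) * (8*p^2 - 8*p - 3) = -40*p^4 + 24*p^3 + 79*p^2 - 42*p - 18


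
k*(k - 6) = k^2 - 6*k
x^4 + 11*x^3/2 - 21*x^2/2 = x^2*(x - 3/2)*(x + 7)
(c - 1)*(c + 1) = c^2 - 1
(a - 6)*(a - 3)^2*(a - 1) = a^4 - 13*a^3 + 57*a^2 - 99*a + 54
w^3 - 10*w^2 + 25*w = w*(w - 5)^2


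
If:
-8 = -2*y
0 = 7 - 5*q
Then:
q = 7/5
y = 4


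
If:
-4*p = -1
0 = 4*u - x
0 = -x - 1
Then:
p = 1/4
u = -1/4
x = -1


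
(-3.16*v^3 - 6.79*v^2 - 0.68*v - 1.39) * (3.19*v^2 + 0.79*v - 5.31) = -10.0804*v^5 - 24.1565*v^4 + 9.2463*v^3 + 31.0836*v^2 + 2.5127*v + 7.3809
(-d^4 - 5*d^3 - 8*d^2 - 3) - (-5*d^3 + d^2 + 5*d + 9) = -d^4 - 9*d^2 - 5*d - 12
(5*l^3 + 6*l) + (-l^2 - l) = 5*l^3 - l^2 + 5*l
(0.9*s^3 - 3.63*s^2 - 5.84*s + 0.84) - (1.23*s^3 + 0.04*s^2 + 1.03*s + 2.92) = -0.33*s^3 - 3.67*s^2 - 6.87*s - 2.08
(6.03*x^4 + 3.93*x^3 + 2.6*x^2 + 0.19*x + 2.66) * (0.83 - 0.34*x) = -2.0502*x^5 + 3.6687*x^4 + 2.3779*x^3 + 2.0934*x^2 - 0.7467*x + 2.2078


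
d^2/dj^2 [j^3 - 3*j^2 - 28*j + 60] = 6*j - 6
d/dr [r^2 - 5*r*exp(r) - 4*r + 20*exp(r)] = -5*r*exp(r) + 2*r + 15*exp(r) - 4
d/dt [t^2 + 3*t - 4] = 2*t + 3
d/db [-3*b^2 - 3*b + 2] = -6*b - 3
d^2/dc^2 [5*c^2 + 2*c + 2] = 10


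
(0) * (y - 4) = 0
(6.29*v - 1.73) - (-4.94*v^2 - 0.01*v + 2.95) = 4.94*v^2 + 6.3*v - 4.68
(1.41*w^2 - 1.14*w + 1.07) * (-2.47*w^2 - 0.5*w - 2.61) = -3.4827*w^4 + 2.1108*w^3 - 5.753*w^2 + 2.4404*w - 2.7927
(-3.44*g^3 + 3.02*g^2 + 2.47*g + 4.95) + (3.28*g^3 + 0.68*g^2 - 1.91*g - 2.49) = -0.16*g^3 + 3.7*g^2 + 0.56*g + 2.46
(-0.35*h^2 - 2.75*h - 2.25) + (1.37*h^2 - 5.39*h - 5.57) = 1.02*h^2 - 8.14*h - 7.82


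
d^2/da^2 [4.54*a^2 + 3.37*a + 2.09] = 9.08000000000000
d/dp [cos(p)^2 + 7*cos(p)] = -(2*cos(p) + 7)*sin(p)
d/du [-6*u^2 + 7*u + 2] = 7 - 12*u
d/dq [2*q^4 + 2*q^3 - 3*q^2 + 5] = 2*q*(4*q^2 + 3*q - 3)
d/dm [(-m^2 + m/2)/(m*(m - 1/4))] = -4/(16*m^2 - 8*m + 1)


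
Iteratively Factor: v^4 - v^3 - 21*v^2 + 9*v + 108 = (v - 4)*(v^3 + 3*v^2 - 9*v - 27) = (v - 4)*(v + 3)*(v^2 - 9) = (v - 4)*(v - 3)*(v + 3)*(v + 3)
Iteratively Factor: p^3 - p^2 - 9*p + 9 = (p + 3)*(p^2 - 4*p + 3) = (p - 3)*(p + 3)*(p - 1)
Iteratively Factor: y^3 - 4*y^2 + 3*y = (y - 3)*(y^2 - y) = (y - 3)*(y - 1)*(y)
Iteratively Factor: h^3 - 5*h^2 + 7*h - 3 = (h - 1)*(h^2 - 4*h + 3) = (h - 3)*(h - 1)*(h - 1)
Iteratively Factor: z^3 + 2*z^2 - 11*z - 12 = (z + 1)*(z^2 + z - 12) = (z - 3)*(z + 1)*(z + 4)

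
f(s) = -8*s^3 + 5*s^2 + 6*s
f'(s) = -24*s^2 + 10*s + 6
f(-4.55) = 829.78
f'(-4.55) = -536.36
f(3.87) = -365.58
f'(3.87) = -314.75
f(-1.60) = 35.97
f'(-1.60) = -71.44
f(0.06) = 0.38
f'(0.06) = 6.51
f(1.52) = -7.42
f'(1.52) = -34.25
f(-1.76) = 48.54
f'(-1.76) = -85.94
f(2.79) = -118.08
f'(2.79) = -152.92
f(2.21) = -48.67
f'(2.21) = -89.12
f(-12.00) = 14472.00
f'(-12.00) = -3570.00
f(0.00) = 0.00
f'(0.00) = 6.00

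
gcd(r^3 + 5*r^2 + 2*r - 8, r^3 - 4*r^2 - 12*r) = r + 2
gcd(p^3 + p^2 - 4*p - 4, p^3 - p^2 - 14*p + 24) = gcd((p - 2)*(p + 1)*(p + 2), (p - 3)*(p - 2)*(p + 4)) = p - 2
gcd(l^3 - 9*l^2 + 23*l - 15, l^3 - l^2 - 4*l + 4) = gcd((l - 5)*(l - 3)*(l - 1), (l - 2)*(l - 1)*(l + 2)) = l - 1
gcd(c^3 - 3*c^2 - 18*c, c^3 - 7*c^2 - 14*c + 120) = c - 6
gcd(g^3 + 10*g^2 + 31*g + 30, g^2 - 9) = g + 3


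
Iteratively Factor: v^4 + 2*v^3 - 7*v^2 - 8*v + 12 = (v - 2)*(v^3 + 4*v^2 + v - 6) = (v - 2)*(v + 3)*(v^2 + v - 2) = (v - 2)*(v + 2)*(v + 3)*(v - 1)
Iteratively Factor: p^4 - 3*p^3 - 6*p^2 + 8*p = (p - 4)*(p^3 + p^2 - 2*p) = p*(p - 4)*(p^2 + p - 2) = p*(p - 4)*(p + 2)*(p - 1)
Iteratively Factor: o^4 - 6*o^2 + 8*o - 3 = (o + 3)*(o^3 - 3*o^2 + 3*o - 1) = (o - 1)*(o + 3)*(o^2 - 2*o + 1) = (o - 1)^2*(o + 3)*(o - 1)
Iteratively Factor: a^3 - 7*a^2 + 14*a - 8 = (a - 2)*(a^2 - 5*a + 4) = (a - 2)*(a - 1)*(a - 4)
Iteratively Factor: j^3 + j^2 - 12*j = (j)*(j^2 + j - 12) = j*(j - 3)*(j + 4)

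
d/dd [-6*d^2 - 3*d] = -12*d - 3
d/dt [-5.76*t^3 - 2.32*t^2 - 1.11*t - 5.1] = -17.28*t^2 - 4.64*t - 1.11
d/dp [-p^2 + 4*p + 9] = 4 - 2*p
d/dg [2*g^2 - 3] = 4*g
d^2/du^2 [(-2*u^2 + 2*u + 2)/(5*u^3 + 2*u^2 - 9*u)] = 4*(-25*u^6 + 75*u^5 + 45*u^4 + 111*u^3 - 123*u^2 - 54*u + 81)/(u^3*(125*u^6 + 150*u^5 - 615*u^4 - 532*u^3 + 1107*u^2 + 486*u - 729))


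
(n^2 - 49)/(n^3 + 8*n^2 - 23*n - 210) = (n - 7)/(n^2 + n - 30)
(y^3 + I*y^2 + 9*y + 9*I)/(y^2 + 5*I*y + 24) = (y^2 + 4*I*y - 3)/(y + 8*I)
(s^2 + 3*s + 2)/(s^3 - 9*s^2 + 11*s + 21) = (s + 2)/(s^2 - 10*s + 21)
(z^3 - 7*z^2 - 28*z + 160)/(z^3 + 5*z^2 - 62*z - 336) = (z^2 + z - 20)/(z^2 + 13*z + 42)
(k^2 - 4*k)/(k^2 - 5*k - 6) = k*(4 - k)/(-k^2 + 5*k + 6)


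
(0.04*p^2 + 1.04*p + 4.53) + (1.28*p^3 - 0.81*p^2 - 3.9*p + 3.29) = 1.28*p^3 - 0.77*p^2 - 2.86*p + 7.82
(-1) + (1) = 0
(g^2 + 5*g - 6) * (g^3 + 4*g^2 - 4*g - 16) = g^5 + 9*g^4 + 10*g^3 - 60*g^2 - 56*g + 96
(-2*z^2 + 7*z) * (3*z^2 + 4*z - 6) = -6*z^4 + 13*z^3 + 40*z^2 - 42*z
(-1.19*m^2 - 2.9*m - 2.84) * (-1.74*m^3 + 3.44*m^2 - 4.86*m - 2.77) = 2.0706*m^5 + 0.952400000000001*m^4 + 0.749000000000001*m^3 + 7.6207*m^2 + 21.8354*m + 7.8668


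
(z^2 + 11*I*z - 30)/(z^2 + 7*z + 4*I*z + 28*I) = (z^2 + 11*I*z - 30)/(z^2 + z*(7 + 4*I) + 28*I)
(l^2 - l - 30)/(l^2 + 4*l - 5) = (l - 6)/(l - 1)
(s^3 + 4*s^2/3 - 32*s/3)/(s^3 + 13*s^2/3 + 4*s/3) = (3*s - 8)/(3*s + 1)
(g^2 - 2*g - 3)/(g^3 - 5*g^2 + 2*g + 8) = (g - 3)/(g^2 - 6*g + 8)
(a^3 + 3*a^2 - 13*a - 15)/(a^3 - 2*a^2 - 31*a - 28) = (a^2 + 2*a - 15)/(a^2 - 3*a - 28)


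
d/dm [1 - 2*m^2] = -4*m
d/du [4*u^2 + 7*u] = 8*u + 7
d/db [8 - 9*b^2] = -18*b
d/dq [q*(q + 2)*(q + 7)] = 3*q^2 + 18*q + 14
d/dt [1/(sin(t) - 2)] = -cos(t)/(sin(t) - 2)^2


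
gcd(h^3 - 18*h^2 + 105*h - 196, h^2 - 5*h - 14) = h - 7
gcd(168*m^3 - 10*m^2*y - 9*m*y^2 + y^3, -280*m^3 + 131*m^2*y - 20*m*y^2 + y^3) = -7*m + y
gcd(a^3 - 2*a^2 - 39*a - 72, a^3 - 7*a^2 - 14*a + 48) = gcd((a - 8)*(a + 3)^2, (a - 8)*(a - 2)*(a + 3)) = a^2 - 5*a - 24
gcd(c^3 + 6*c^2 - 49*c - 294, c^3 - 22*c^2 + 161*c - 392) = c - 7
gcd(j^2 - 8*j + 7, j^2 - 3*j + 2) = j - 1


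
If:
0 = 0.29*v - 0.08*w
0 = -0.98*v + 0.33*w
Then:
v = 0.00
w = 0.00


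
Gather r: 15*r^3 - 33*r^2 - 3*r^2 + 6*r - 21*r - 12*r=15*r^3 - 36*r^2 - 27*r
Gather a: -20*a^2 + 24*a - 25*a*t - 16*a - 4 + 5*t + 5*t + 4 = -20*a^2 + a*(8 - 25*t) + 10*t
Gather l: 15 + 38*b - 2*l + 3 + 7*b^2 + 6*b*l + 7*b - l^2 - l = 7*b^2 + 45*b - l^2 + l*(6*b - 3) + 18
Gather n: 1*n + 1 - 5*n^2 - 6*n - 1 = -5*n^2 - 5*n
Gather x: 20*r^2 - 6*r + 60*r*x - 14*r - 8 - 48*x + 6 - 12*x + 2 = 20*r^2 - 20*r + x*(60*r - 60)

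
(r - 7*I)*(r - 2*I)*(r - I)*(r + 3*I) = r^4 - 7*I*r^3 + 7*r^2 - 55*I*r - 42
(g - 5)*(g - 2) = g^2 - 7*g + 10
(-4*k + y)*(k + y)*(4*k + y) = -16*k^3 - 16*k^2*y + k*y^2 + y^3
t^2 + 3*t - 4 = (t - 1)*(t + 4)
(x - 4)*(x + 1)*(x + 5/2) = x^3 - x^2/2 - 23*x/2 - 10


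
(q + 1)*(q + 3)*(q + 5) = q^3 + 9*q^2 + 23*q + 15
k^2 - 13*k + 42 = (k - 7)*(k - 6)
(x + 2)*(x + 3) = x^2 + 5*x + 6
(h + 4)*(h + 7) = h^2 + 11*h + 28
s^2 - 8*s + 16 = (s - 4)^2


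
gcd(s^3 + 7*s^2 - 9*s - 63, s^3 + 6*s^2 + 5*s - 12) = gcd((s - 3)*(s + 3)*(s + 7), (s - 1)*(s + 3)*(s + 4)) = s + 3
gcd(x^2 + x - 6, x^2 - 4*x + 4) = x - 2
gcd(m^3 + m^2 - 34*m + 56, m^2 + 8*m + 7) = m + 7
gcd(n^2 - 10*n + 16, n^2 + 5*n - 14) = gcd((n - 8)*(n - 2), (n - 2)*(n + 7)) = n - 2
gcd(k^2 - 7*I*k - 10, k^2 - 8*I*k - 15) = k - 5*I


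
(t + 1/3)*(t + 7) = t^2 + 22*t/3 + 7/3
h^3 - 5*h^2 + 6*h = h*(h - 3)*(h - 2)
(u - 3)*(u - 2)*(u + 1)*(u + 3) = u^4 - u^3 - 11*u^2 + 9*u + 18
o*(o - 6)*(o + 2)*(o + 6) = o^4 + 2*o^3 - 36*o^2 - 72*o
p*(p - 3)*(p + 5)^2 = p^4 + 7*p^3 - 5*p^2 - 75*p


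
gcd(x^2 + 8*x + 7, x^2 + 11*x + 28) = x + 7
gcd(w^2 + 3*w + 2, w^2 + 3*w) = 1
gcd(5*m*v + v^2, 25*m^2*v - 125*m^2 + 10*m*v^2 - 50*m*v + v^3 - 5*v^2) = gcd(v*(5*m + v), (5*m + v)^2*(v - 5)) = 5*m + v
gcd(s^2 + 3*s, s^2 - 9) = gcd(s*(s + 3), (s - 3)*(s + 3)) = s + 3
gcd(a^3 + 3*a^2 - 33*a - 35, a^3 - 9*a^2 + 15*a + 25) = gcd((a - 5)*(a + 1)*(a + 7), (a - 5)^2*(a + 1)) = a^2 - 4*a - 5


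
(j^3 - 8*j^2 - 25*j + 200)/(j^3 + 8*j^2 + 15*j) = (j^2 - 13*j + 40)/(j*(j + 3))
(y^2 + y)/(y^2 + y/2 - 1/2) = 2*y/(2*y - 1)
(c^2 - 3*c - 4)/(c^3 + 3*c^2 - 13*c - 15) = (c - 4)/(c^2 + 2*c - 15)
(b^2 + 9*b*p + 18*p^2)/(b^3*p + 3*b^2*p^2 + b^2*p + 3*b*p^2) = (b + 6*p)/(b*p*(b + 1))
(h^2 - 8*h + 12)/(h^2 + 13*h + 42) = (h^2 - 8*h + 12)/(h^2 + 13*h + 42)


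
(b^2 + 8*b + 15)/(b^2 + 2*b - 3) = (b + 5)/(b - 1)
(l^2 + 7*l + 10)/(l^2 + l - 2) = (l + 5)/(l - 1)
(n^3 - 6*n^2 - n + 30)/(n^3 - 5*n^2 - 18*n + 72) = (n^2 - 3*n - 10)/(n^2 - 2*n - 24)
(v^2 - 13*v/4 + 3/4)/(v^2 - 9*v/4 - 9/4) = (4*v - 1)/(4*v + 3)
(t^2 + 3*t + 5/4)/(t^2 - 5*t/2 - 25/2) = (t + 1/2)/(t - 5)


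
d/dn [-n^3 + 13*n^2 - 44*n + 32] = -3*n^2 + 26*n - 44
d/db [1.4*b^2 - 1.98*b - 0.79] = 2.8*b - 1.98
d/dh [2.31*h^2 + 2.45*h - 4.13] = 4.62*h + 2.45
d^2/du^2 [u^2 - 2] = 2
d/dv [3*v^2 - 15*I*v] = 6*v - 15*I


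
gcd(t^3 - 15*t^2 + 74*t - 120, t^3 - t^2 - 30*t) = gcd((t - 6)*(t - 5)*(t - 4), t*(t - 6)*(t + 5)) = t - 6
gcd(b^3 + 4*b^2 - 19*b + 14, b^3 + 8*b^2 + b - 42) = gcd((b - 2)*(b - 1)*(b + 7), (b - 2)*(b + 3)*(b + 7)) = b^2 + 5*b - 14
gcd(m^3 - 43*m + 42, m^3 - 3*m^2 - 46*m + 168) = m^2 + m - 42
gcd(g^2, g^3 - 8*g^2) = g^2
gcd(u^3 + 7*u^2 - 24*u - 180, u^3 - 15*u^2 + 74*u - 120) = u - 5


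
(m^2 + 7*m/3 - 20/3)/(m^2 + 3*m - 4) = (m - 5/3)/(m - 1)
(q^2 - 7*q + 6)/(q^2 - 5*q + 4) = (q - 6)/(q - 4)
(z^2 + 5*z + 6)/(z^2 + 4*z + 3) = (z + 2)/(z + 1)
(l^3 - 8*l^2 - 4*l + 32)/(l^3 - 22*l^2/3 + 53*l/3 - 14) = 3*(l^2 - 6*l - 16)/(3*l^2 - 16*l + 21)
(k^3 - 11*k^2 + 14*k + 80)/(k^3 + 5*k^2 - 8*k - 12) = (k^3 - 11*k^2 + 14*k + 80)/(k^3 + 5*k^2 - 8*k - 12)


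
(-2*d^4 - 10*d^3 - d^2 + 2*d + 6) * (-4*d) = 8*d^5 + 40*d^4 + 4*d^3 - 8*d^2 - 24*d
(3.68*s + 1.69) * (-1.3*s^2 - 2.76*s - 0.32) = -4.784*s^3 - 12.3538*s^2 - 5.842*s - 0.5408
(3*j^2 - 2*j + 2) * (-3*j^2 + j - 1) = -9*j^4 + 9*j^3 - 11*j^2 + 4*j - 2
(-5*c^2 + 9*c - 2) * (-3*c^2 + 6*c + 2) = 15*c^4 - 57*c^3 + 50*c^2 + 6*c - 4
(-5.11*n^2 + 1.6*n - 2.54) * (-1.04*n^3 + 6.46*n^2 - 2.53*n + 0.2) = 5.3144*n^5 - 34.6746*n^4 + 25.9059*n^3 - 21.4784*n^2 + 6.7462*n - 0.508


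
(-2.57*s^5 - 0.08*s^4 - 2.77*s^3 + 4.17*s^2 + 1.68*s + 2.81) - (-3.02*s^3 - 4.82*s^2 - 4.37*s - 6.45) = -2.57*s^5 - 0.08*s^4 + 0.25*s^3 + 8.99*s^2 + 6.05*s + 9.26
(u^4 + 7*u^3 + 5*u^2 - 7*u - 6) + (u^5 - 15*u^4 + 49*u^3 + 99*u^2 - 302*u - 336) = u^5 - 14*u^4 + 56*u^3 + 104*u^2 - 309*u - 342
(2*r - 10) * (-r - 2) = -2*r^2 + 6*r + 20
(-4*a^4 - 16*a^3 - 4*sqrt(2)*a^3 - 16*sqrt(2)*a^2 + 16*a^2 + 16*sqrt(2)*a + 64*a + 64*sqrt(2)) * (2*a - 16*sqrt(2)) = -8*a^5 - 32*a^4 + 56*sqrt(2)*a^4 + 160*a^3 + 224*sqrt(2)*a^3 - 224*sqrt(2)*a^2 + 640*a^2 - 896*sqrt(2)*a - 512*a - 2048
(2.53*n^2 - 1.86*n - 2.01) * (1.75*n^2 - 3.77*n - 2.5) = 4.4275*n^4 - 12.7931*n^3 - 2.8303*n^2 + 12.2277*n + 5.025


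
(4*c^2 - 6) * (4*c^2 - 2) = 16*c^4 - 32*c^2 + 12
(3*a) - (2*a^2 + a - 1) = -2*a^2 + 2*a + 1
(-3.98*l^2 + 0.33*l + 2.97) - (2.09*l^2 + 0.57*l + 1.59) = -6.07*l^2 - 0.24*l + 1.38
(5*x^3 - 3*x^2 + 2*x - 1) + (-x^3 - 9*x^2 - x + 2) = 4*x^3 - 12*x^2 + x + 1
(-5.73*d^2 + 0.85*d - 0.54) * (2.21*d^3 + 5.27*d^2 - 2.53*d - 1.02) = -12.6633*d^5 - 28.3186*d^4 + 17.783*d^3 + 0.848300000000001*d^2 + 0.4992*d + 0.5508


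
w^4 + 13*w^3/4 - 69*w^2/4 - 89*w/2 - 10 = (w - 4)*(w + 1/4)*(w + 2)*(w + 5)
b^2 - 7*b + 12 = (b - 4)*(b - 3)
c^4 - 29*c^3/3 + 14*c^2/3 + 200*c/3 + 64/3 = (c - 8)*(c - 4)*(c + 1/3)*(c + 2)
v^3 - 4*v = v*(v - 2)*(v + 2)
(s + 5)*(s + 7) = s^2 + 12*s + 35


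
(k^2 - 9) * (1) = k^2 - 9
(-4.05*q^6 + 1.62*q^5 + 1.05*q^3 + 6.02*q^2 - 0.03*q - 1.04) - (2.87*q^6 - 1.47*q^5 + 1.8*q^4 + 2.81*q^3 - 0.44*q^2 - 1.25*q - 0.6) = -6.92*q^6 + 3.09*q^5 - 1.8*q^4 - 1.76*q^3 + 6.46*q^2 + 1.22*q - 0.44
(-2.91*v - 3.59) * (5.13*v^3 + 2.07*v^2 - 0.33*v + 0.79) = -14.9283*v^4 - 24.4404*v^3 - 6.471*v^2 - 1.1142*v - 2.8361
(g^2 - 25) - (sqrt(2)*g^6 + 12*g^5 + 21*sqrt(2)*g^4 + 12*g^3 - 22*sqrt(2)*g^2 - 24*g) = -sqrt(2)*g^6 - 12*g^5 - 21*sqrt(2)*g^4 - 12*g^3 + g^2 + 22*sqrt(2)*g^2 + 24*g - 25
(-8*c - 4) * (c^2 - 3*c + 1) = -8*c^3 + 20*c^2 + 4*c - 4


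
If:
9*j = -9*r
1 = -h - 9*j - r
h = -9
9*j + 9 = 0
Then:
No Solution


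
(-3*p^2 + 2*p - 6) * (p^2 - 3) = -3*p^4 + 2*p^3 + 3*p^2 - 6*p + 18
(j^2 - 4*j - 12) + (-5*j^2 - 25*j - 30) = -4*j^2 - 29*j - 42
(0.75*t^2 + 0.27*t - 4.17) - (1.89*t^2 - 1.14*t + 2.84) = -1.14*t^2 + 1.41*t - 7.01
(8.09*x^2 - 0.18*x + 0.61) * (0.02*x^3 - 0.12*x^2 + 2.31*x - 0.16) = 0.1618*x^5 - 0.9744*x^4 + 18.7217*x^3 - 1.7834*x^2 + 1.4379*x - 0.0976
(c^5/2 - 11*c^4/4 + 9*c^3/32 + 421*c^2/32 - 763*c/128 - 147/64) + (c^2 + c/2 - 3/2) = c^5/2 - 11*c^4/4 + 9*c^3/32 + 453*c^2/32 - 699*c/128 - 243/64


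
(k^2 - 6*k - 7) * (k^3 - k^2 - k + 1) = k^5 - 7*k^4 - 2*k^3 + 14*k^2 + k - 7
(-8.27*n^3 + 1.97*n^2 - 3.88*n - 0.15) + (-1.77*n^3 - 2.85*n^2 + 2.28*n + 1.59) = -10.04*n^3 - 0.88*n^2 - 1.6*n + 1.44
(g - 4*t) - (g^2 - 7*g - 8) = -g^2 + 8*g - 4*t + 8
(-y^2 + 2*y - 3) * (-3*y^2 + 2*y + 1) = 3*y^4 - 8*y^3 + 12*y^2 - 4*y - 3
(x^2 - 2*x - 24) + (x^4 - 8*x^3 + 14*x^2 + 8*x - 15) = x^4 - 8*x^3 + 15*x^2 + 6*x - 39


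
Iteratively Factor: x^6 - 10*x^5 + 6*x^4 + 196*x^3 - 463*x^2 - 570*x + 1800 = (x + 4)*(x^5 - 14*x^4 + 62*x^3 - 52*x^2 - 255*x + 450) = (x - 5)*(x + 4)*(x^4 - 9*x^3 + 17*x^2 + 33*x - 90) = (x - 5)^2*(x + 4)*(x^3 - 4*x^2 - 3*x + 18) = (x - 5)^2*(x + 2)*(x + 4)*(x^2 - 6*x + 9) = (x - 5)^2*(x - 3)*(x + 2)*(x + 4)*(x - 3)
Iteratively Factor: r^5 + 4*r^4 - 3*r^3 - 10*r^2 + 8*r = (r - 1)*(r^4 + 5*r^3 + 2*r^2 - 8*r) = (r - 1)*(r + 4)*(r^3 + r^2 - 2*r) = (r - 1)^2*(r + 4)*(r^2 + 2*r) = r*(r - 1)^2*(r + 4)*(r + 2)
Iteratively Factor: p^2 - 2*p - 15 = (p - 5)*(p + 3)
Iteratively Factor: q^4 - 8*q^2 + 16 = (q + 2)*(q^3 - 2*q^2 - 4*q + 8) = (q - 2)*(q + 2)*(q^2 - 4) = (q - 2)*(q + 2)^2*(q - 2)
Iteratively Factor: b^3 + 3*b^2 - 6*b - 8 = (b + 1)*(b^2 + 2*b - 8) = (b - 2)*(b + 1)*(b + 4)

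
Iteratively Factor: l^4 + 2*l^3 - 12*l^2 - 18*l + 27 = (l + 3)*(l^3 - l^2 - 9*l + 9) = (l - 1)*(l + 3)*(l^2 - 9) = (l - 1)*(l + 3)^2*(l - 3)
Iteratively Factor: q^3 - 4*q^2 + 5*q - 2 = (q - 2)*(q^2 - 2*q + 1) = (q - 2)*(q - 1)*(q - 1)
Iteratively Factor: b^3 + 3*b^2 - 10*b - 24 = (b + 2)*(b^2 + b - 12) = (b + 2)*(b + 4)*(b - 3)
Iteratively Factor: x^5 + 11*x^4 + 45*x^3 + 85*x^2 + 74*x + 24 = (x + 2)*(x^4 + 9*x^3 + 27*x^2 + 31*x + 12) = (x + 1)*(x + 2)*(x^3 + 8*x^2 + 19*x + 12) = (x + 1)*(x + 2)*(x + 4)*(x^2 + 4*x + 3) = (x + 1)*(x + 2)*(x + 3)*(x + 4)*(x + 1)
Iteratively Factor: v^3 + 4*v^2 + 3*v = (v)*(v^2 + 4*v + 3) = v*(v + 1)*(v + 3)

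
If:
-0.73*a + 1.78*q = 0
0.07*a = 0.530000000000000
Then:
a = 7.57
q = 3.11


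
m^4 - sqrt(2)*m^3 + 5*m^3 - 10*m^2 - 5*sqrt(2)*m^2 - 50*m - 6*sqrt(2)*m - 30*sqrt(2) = (m + 5)*(m - 3*sqrt(2))*(m + sqrt(2))^2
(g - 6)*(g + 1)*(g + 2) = g^3 - 3*g^2 - 16*g - 12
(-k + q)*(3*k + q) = -3*k^2 + 2*k*q + q^2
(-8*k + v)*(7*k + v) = -56*k^2 - k*v + v^2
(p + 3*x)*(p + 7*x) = p^2 + 10*p*x + 21*x^2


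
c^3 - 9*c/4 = c*(c - 3/2)*(c + 3/2)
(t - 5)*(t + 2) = t^2 - 3*t - 10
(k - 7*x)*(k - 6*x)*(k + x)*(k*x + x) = k^4*x - 12*k^3*x^2 + k^3*x + 29*k^2*x^3 - 12*k^2*x^2 + 42*k*x^4 + 29*k*x^3 + 42*x^4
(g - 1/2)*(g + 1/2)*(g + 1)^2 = g^4 + 2*g^3 + 3*g^2/4 - g/2 - 1/4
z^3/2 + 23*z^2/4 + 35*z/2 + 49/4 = (z/2 + 1/2)*(z + 7/2)*(z + 7)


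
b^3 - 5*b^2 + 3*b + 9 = (b - 3)^2*(b + 1)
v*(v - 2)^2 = v^3 - 4*v^2 + 4*v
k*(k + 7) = k^2 + 7*k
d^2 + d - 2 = (d - 1)*(d + 2)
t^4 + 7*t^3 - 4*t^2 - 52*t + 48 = (t - 2)*(t - 1)*(t + 4)*(t + 6)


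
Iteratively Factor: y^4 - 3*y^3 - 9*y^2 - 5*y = (y)*(y^3 - 3*y^2 - 9*y - 5) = y*(y + 1)*(y^2 - 4*y - 5) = y*(y + 1)^2*(y - 5)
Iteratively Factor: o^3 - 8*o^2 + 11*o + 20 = (o - 5)*(o^2 - 3*o - 4) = (o - 5)*(o + 1)*(o - 4)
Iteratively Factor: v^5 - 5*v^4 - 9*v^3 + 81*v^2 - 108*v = (v - 3)*(v^4 - 2*v^3 - 15*v^2 + 36*v) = (v - 3)*(v + 4)*(v^3 - 6*v^2 + 9*v) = (v - 3)^2*(v + 4)*(v^2 - 3*v) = v*(v - 3)^2*(v + 4)*(v - 3)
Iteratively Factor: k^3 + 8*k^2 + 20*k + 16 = (k + 2)*(k^2 + 6*k + 8) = (k + 2)*(k + 4)*(k + 2)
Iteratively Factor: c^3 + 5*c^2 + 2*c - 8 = (c + 2)*(c^2 + 3*c - 4) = (c + 2)*(c + 4)*(c - 1)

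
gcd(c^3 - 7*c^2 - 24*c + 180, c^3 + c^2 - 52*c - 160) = c + 5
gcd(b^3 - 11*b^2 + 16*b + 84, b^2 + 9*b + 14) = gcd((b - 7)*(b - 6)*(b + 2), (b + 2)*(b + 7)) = b + 2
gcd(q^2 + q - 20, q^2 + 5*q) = q + 5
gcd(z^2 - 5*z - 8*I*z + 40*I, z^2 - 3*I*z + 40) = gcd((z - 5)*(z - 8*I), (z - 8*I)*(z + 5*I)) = z - 8*I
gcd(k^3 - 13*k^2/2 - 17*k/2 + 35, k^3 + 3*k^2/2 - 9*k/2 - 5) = k^2 + k/2 - 5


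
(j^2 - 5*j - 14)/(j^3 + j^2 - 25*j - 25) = (j^2 - 5*j - 14)/(j^3 + j^2 - 25*j - 25)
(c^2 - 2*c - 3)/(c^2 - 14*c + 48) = (c^2 - 2*c - 3)/(c^2 - 14*c + 48)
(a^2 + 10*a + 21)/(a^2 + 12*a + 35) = (a + 3)/(a + 5)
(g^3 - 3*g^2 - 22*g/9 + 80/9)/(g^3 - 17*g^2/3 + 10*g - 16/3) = (g + 5/3)/(g - 1)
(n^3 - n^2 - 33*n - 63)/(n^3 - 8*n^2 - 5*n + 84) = (n + 3)/(n - 4)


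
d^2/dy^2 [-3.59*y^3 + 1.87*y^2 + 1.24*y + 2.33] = 3.74 - 21.54*y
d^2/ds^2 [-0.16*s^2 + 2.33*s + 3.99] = -0.320000000000000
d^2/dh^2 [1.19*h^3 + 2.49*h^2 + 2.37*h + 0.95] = 7.14*h + 4.98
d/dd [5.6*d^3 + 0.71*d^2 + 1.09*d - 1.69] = 16.8*d^2 + 1.42*d + 1.09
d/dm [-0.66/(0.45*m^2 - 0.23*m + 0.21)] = (0.594*m - 0.1518)/(0.45*m^2 - 0.23*m + 0.21)^2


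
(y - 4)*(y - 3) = y^2 - 7*y + 12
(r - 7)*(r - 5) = r^2 - 12*r + 35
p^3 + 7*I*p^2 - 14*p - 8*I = (p + I)*(p + 2*I)*(p + 4*I)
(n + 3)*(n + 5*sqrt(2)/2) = n^2 + 3*n + 5*sqrt(2)*n/2 + 15*sqrt(2)/2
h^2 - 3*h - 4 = (h - 4)*(h + 1)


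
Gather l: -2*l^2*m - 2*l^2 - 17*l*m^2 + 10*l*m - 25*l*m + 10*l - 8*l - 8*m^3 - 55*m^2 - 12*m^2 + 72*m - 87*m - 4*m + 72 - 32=l^2*(-2*m - 2) + l*(-17*m^2 - 15*m + 2) - 8*m^3 - 67*m^2 - 19*m + 40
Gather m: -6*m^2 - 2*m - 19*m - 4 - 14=-6*m^2 - 21*m - 18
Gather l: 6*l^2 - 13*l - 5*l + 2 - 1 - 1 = 6*l^2 - 18*l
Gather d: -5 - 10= -15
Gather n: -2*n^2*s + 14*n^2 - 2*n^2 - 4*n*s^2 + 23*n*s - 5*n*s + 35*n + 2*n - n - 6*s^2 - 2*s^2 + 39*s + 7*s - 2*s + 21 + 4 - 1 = n^2*(12 - 2*s) + n*(-4*s^2 + 18*s + 36) - 8*s^2 + 44*s + 24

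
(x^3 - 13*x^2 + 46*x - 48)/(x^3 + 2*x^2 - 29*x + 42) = (x - 8)/(x + 7)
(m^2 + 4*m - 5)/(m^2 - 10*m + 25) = (m^2 + 4*m - 5)/(m^2 - 10*m + 25)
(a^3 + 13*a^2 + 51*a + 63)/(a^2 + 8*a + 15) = (a^2 + 10*a + 21)/(a + 5)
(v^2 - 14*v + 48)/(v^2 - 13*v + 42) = (v - 8)/(v - 7)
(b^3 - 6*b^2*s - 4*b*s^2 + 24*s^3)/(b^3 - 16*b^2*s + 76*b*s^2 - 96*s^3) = (-b - 2*s)/(-b + 8*s)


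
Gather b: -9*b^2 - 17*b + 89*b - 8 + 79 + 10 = -9*b^2 + 72*b + 81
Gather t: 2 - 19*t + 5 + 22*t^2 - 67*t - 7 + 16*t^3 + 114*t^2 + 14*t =16*t^3 + 136*t^2 - 72*t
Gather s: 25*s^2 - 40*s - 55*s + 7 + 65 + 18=25*s^2 - 95*s + 90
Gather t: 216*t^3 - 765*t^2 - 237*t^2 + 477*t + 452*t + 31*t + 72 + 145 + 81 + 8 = 216*t^3 - 1002*t^2 + 960*t + 306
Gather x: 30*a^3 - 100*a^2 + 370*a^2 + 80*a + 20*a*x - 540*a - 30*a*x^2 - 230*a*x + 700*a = 30*a^3 + 270*a^2 - 30*a*x^2 - 210*a*x + 240*a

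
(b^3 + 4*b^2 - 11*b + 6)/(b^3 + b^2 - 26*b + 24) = (b - 1)/(b - 4)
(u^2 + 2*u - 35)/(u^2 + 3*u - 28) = (u - 5)/(u - 4)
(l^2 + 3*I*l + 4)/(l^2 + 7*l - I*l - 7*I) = (l + 4*I)/(l + 7)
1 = 1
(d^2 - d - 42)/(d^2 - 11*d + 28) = (d + 6)/(d - 4)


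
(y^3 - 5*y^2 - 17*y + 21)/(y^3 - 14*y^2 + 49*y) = (y^2 + 2*y - 3)/(y*(y - 7))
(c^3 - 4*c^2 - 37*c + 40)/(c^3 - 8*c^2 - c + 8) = (c + 5)/(c + 1)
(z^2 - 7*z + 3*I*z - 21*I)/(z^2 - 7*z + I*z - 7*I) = (z + 3*I)/(z + I)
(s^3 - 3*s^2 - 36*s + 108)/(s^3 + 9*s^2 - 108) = (s - 6)/(s + 6)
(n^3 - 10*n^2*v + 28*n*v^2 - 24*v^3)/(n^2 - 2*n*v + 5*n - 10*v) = (n^2 - 8*n*v + 12*v^2)/(n + 5)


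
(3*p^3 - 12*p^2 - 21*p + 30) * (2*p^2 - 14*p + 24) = 6*p^5 - 66*p^4 + 198*p^3 + 66*p^2 - 924*p + 720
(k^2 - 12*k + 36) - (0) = k^2 - 12*k + 36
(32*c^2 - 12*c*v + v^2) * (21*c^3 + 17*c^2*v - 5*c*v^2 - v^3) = 672*c^5 + 292*c^4*v - 343*c^3*v^2 + 45*c^2*v^3 + 7*c*v^4 - v^5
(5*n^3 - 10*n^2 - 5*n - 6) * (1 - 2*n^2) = -10*n^5 + 20*n^4 + 15*n^3 + 2*n^2 - 5*n - 6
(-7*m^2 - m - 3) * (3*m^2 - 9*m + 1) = -21*m^4 + 60*m^3 - 7*m^2 + 26*m - 3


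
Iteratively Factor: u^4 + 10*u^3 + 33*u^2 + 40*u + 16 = (u + 4)*(u^3 + 6*u^2 + 9*u + 4) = (u + 1)*(u + 4)*(u^2 + 5*u + 4) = (u + 1)^2*(u + 4)*(u + 4)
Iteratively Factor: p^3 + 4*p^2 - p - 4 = (p + 4)*(p^2 - 1) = (p - 1)*(p + 4)*(p + 1)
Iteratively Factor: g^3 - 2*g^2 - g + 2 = (g - 2)*(g^2 - 1) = (g - 2)*(g - 1)*(g + 1)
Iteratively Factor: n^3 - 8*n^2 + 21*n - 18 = (n - 3)*(n^2 - 5*n + 6) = (n - 3)*(n - 2)*(n - 3)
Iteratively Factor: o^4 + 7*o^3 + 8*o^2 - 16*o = (o - 1)*(o^3 + 8*o^2 + 16*o) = o*(o - 1)*(o^2 + 8*o + 16) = o*(o - 1)*(o + 4)*(o + 4)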